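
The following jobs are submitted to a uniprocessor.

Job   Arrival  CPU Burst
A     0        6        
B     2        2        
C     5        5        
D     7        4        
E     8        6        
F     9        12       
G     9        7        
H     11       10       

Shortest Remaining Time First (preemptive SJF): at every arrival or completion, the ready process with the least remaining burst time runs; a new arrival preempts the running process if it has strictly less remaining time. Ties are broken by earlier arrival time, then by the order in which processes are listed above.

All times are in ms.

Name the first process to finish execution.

Schedule: | A 0-2 | B 2-4 | A 4-8 | D 8-12 | C 12-17 | E 17-23 | G 23-30 | H 30-40 | F 40-52 |
Completion: A=8  B=4  C=17  D=12  E=23  F=52  G=30  H=40
Finish order: B → A → D → C → E → G → H → F

B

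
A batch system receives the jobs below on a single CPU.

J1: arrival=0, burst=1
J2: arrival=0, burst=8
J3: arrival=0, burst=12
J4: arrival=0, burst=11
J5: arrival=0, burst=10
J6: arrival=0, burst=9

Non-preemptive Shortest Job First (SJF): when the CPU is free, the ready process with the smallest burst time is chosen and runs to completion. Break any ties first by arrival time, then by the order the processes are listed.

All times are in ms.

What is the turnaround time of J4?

39

Schedule: | J1 0-1 | J2 1-9 | J6 9-18 | J5 18-28 | J4 28-39 | J3 39-51 |
Completion: J1=1  J2=9  J3=51  J4=39  J5=28  J6=18
Turnaround(J4) = completion − arrival = 39 − 0 = 39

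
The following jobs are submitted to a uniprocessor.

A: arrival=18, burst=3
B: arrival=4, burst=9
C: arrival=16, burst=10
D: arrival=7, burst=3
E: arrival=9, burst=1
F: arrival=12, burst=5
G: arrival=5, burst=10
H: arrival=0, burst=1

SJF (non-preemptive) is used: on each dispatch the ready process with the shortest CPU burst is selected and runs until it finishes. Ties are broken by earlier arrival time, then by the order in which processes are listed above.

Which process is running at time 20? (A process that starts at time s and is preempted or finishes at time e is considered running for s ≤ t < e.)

F

Gantt: | H 0-1 | idle 1-4 | B 4-13 | E 13-14 | D 14-17 | F 17-22 | A 22-25 | G 25-35 | C 35-45 |
Completion: A=25  B=13  C=45  D=17  E=14  F=22  G=35  H=1
Turnaround (C−A): A=7  B=9  C=29  D=10  E=5  F=10  G=30  H=1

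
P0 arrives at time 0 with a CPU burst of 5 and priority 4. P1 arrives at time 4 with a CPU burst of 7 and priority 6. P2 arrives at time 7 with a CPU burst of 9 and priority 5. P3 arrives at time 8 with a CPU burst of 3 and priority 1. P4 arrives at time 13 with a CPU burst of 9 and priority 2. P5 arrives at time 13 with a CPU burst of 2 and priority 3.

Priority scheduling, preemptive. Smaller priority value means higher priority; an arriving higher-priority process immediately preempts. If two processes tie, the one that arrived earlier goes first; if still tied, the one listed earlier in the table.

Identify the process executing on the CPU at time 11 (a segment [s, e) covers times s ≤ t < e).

P2

Schedule: | P0 0-5 | P1 5-7 | P2 7-8 | P3 8-11 | P2 11-13 | P4 13-22 | P5 22-24 | P2 24-30 | P1 30-35 |
Completion: P0=5  P1=35  P2=30  P3=11  P4=22  P5=24
Turnaround (C−A): P0=5  P1=31  P2=23  P3=3  P4=9  P5=11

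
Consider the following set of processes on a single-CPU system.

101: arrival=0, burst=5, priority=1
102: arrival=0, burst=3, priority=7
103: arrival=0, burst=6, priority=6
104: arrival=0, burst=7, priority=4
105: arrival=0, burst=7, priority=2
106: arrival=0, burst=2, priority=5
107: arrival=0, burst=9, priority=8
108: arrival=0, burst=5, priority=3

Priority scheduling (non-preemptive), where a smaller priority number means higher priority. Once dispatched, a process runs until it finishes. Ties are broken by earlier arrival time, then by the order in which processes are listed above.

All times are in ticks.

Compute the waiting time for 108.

Timeline: | 101 0-5 | 105 5-12 | 108 12-17 | 104 17-24 | 106 24-26 | 103 26-32 | 102 32-35 | 107 35-44 |
Completion: 101=5  102=35  103=32  104=24  105=12  106=26  107=44  108=17
Waiting(108) = turnaround − burst = 17 − 5 = 12

12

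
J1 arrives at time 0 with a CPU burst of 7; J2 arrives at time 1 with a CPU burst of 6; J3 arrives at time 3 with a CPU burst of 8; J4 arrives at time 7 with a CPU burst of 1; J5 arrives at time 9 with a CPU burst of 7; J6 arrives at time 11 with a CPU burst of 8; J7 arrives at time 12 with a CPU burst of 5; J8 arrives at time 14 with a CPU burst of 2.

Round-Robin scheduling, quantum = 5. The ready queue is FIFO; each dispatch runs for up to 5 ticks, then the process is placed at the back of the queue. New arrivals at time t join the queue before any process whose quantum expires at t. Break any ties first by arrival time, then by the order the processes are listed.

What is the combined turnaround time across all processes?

196

Gantt: | J1 0-5 | J2 5-10 | J3 10-15 | J1 15-17 | J4 17-18 | J5 18-23 | J2 23-24 | J6 24-29 | J7 29-34 | J8 34-36 | J3 36-39 | J5 39-41 | J6 41-44 |
Completion: J1=17  J2=24  J3=39  J4=18  J5=41  J6=44  J7=34  J8=36
Turnaround = completion − arrival: J1=17, J2=23, J3=36, J4=11, J5=32, J6=33, J7=22, J8=22
Total turnaround = 17 + 23 + 36 + 11 + 32 + 33 + 22 + 22 = 196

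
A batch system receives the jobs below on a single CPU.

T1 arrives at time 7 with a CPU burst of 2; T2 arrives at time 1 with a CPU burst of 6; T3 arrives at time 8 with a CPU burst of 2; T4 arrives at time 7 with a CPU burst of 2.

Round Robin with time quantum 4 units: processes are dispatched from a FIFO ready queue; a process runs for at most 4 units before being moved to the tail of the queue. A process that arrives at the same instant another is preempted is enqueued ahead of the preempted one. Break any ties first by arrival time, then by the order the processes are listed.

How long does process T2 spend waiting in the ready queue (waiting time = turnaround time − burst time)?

0

Timeline: | idle 0-1 | T2 1-7 | T1 7-9 | T4 9-11 | T3 11-13 |
Completion: T1=9  T2=7  T3=13  T4=11
Turnaround (C−A): T1=2  T2=6  T3=5  T4=4
Waiting(T2) = turnaround − burst = 6 − 6 = 0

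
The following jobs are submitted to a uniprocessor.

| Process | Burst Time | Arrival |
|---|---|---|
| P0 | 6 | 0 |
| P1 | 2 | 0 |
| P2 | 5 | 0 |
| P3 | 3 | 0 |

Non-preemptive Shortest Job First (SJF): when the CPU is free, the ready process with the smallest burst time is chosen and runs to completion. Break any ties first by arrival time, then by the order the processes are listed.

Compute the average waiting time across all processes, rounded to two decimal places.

4.25

Gantt: | P1 0-2 | P3 2-5 | P2 5-10 | P0 10-16 |
Completion: P0=16  P1=2  P2=10  P3=5
Turnaround (C−A): P0=16  P1=2  P2=10  P3=5
Waiting times: P0=10, P1=0, P2=5, P3=2
Average waiting = (10+0+5+2) / 4 = 17/4 = 4.25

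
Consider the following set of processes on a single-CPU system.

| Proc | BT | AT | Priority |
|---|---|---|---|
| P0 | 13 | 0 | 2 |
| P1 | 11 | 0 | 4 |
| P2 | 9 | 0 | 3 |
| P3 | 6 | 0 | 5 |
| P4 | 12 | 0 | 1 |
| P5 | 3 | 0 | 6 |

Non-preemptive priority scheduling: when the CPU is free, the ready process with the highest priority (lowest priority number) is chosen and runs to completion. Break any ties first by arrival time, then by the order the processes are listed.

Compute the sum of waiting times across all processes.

167

Gantt: | P4 0-12 | P0 12-25 | P2 25-34 | P1 34-45 | P3 45-51 | P5 51-54 |
Completion: P0=25  P1=45  P2=34  P3=51  P4=12  P5=54
Turnaround (C−A): P0=25  P1=45  P2=34  P3=51  P4=12  P5=54
Waiting = turnaround − burst: P0=12, P1=34, P2=25, P3=45, P4=0, P5=51
Total waiting = 12 + 34 + 25 + 45 + 0 + 51 = 167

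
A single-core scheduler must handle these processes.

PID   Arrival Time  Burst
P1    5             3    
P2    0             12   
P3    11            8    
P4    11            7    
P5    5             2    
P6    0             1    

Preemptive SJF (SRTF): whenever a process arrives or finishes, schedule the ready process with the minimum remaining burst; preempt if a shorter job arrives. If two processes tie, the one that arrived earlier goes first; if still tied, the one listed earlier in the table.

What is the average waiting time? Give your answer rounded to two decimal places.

4.83

Schedule: | P6 0-1 | P2 1-5 | P5 5-7 | P1 7-10 | P2 10-18 | P4 18-25 | P3 25-33 |
Completion: P1=10  P2=18  P3=33  P4=25  P5=7  P6=1
Waiting times: P1=2, P2=6, P3=14, P4=7, P5=0, P6=0
Average waiting = (2+6+14+7+0+0) / 6 = 29/6 = 4.83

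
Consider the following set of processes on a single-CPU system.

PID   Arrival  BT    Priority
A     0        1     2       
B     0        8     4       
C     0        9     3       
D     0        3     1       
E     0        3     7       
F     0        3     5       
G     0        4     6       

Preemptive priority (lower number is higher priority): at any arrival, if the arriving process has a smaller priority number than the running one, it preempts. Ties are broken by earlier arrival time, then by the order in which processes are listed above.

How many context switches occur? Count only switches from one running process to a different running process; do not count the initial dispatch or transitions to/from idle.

Gantt: | D 0-3 | A 3-4 | C 4-13 | B 13-21 | F 21-24 | G 24-28 | E 28-31 |
Completion: A=4  B=21  C=13  D=3  E=31  F=24  G=28

6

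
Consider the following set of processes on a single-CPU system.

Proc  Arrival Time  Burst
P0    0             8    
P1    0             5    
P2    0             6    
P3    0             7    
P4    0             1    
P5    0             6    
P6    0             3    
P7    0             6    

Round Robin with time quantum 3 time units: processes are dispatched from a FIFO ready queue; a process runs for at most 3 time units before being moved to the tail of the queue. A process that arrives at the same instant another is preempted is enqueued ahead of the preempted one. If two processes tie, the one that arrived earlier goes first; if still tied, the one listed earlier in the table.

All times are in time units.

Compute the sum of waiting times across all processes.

205

Gantt: | P0 0-3 | P1 3-6 | P2 6-9 | P3 9-12 | P4 12-13 | P5 13-16 | P6 16-19 | P7 19-22 | P0 22-25 | P1 25-27 | P2 27-30 | P3 30-33 | P5 33-36 | P7 36-39 | P0 39-41 | P3 41-42 |
Completion: P0=41  P1=27  P2=30  P3=42  P4=13  P5=36  P6=19  P7=39
Turnaround (C−A): P0=41  P1=27  P2=30  P3=42  P4=13  P5=36  P6=19  P7=39
Waiting = turnaround − burst: P0=33, P1=22, P2=24, P3=35, P4=12, P5=30, P6=16, P7=33
Total waiting = 33 + 22 + 24 + 35 + 12 + 30 + 16 + 33 = 205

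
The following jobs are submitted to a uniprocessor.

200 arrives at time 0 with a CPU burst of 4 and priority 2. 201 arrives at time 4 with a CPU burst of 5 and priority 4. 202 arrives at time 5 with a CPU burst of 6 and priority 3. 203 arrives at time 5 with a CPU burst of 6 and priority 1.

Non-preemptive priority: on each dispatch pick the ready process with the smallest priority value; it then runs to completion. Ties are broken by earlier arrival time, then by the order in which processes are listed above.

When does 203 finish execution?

Schedule: | 200 0-4 | 201 4-9 | 203 9-15 | 202 15-21 |
Completion: 200=4  201=9  202=21  203=15

15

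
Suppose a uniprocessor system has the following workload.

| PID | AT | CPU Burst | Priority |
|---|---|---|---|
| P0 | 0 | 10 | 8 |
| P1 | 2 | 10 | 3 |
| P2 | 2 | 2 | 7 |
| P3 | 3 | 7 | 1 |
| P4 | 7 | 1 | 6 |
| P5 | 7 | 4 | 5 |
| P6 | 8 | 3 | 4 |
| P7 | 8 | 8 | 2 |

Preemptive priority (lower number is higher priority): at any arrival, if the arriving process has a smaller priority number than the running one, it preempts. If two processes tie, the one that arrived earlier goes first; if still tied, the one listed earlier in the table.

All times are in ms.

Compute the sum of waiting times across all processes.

Timeline: | P0 0-2 | P1 2-3 | P3 3-10 | P7 10-18 | P1 18-27 | P6 27-30 | P5 30-34 | P4 34-35 | P2 35-37 | P0 37-45 |
Completion: P0=45  P1=27  P2=37  P3=10  P4=35  P5=34  P6=30  P7=18
Waiting = turnaround − burst: P0=35, P1=15, P2=33, P3=0, P4=27, P5=23, P6=19, P7=2
Total waiting = 35 + 15 + 33 + 0 + 27 + 23 + 19 + 2 = 154

154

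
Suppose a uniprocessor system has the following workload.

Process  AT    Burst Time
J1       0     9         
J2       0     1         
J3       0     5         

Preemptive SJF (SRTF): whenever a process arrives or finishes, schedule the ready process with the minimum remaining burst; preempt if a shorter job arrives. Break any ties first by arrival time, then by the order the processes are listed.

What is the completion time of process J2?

1

Gantt: | J2 0-1 | J3 1-6 | J1 6-15 |
Completion: J1=15  J2=1  J3=6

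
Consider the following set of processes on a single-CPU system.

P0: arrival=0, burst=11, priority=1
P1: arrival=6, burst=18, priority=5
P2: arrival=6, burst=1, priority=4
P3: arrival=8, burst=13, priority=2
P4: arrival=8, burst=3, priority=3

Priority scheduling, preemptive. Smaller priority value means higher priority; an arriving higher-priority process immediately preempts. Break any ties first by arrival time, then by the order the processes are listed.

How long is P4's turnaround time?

19

Gantt: | P0 0-11 | P3 11-24 | P4 24-27 | P2 27-28 | P1 28-46 |
Completion: P0=11  P1=46  P2=28  P3=24  P4=27
Turnaround (C−A): P0=11  P1=40  P2=22  P3=16  P4=19
Turnaround(P4) = completion − arrival = 27 − 8 = 19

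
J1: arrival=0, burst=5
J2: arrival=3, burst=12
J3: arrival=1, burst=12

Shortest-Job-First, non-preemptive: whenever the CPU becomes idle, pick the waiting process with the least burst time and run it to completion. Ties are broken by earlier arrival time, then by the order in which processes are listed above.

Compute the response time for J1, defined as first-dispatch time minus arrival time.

0

Timeline: | J1 0-5 | J3 5-17 | J2 17-29 |
Completion: J1=5  J2=29  J3=17
Turnaround (C−A): J1=5  J2=26  J3=16
Response(J1) = first start − arrival = 0 − 0 = 0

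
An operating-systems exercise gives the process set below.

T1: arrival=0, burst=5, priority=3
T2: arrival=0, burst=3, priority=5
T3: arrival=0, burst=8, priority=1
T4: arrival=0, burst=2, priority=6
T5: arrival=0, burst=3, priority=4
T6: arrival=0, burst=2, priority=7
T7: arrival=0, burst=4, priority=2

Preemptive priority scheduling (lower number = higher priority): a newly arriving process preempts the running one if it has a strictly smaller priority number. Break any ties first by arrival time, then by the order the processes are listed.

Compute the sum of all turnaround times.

132

Timeline: | T3 0-8 | T7 8-12 | T1 12-17 | T5 17-20 | T2 20-23 | T4 23-25 | T6 25-27 |
Completion: T1=17  T2=23  T3=8  T4=25  T5=20  T6=27  T7=12
Turnaround (C−A): T1=17  T2=23  T3=8  T4=25  T5=20  T6=27  T7=12
Turnaround = completion − arrival: T1=17, T2=23, T3=8, T4=25, T5=20, T6=27, T7=12
Total turnaround = 17 + 23 + 8 + 25 + 20 + 27 + 12 = 132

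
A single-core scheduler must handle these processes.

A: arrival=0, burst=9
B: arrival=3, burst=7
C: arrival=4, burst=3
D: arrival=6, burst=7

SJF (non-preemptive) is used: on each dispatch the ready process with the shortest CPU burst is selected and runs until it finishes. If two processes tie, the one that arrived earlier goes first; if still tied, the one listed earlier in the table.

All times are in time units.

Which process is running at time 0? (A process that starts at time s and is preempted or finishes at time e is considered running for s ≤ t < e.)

Timeline: | A 0-9 | C 9-12 | B 12-19 | D 19-26 |
Completion: A=9  B=19  C=12  D=26
Turnaround (C−A): A=9  B=16  C=8  D=20

A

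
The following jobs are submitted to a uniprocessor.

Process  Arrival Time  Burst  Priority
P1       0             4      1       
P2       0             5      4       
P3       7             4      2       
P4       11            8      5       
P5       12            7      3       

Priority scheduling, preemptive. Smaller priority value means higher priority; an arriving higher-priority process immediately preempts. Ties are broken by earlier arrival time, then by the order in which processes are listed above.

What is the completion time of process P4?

28

Gantt: | P1 0-4 | P2 4-7 | P3 7-11 | P2 11-12 | P5 12-19 | P2 19-20 | P4 20-28 |
Completion: P1=4  P2=20  P3=11  P4=28  P5=19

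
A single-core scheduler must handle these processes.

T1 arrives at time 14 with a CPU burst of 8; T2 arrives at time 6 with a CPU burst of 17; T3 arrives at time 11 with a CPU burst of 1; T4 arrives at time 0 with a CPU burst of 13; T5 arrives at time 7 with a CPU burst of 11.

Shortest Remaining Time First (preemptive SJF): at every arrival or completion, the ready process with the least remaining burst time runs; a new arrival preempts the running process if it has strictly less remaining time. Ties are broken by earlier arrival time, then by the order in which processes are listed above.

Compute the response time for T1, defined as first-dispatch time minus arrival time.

0

Timeline: | T4 0-11 | T3 11-12 | T4 12-14 | T1 14-22 | T5 22-33 | T2 33-50 |
Completion: T1=22  T2=50  T3=12  T4=14  T5=33
Response(T1) = first start − arrival = 14 − 14 = 0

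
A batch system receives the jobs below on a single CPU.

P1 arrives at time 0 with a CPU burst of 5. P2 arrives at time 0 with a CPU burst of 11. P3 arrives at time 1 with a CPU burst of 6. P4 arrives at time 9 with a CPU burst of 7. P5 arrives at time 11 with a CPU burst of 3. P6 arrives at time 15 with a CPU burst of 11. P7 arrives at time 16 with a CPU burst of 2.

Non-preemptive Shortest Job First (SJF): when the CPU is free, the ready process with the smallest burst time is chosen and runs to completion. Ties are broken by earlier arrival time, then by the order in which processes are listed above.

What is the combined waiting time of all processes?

56

Schedule: | P1 0-5 | P3 5-11 | P5 11-14 | P4 14-21 | P7 21-23 | P2 23-34 | P6 34-45 |
Completion: P1=5  P2=34  P3=11  P4=21  P5=14  P6=45  P7=23
Turnaround (C−A): P1=5  P2=34  P3=10  P4=12  P5=3  P6=30  P7=7
Waiting = turnaround − burst: P1=0, P2=23, P3=4, P4=5, P5=0, P6=19, P7=5
Total waiting = 0 + 23 + 4 + 5 + 0 + 19 + 5 = 56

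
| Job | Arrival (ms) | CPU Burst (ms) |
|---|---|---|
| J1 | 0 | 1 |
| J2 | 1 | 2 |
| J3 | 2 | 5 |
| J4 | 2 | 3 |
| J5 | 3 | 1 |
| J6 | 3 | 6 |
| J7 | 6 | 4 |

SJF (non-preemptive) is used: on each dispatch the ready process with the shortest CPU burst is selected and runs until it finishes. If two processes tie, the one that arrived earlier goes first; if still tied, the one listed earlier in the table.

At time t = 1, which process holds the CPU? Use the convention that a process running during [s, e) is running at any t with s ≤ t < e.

J2

Gantt: | J1 0-1 | J2 1-3 | J5 3-4 | J4 4-7 | J7 7-11 | J3 11-16 | J6 16-22 |
Completion: J1=1  J2=3  J3=16  J4=7  J5=4  J6=22  J7=11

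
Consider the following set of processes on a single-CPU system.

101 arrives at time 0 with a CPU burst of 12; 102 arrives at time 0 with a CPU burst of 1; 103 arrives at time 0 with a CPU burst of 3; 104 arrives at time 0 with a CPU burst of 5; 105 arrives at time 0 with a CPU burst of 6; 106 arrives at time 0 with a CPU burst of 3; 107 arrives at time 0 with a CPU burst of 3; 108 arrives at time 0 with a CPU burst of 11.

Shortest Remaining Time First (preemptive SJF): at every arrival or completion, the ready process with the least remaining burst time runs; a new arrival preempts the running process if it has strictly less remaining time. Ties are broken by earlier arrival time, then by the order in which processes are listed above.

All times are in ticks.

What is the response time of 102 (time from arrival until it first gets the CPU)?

0

Schedule: | 102 0-1 | 103 1-4 | 106 4-7 | 107 7-10 | 104 10-15 | 105 15-21 | 108 21-32 | 101 32-44 |
Completion: 101=44  102=1  103=4  104=15  105=21  106=7  107=10  108=32
Turnaround (C−A): 101=44  102=1  103=4  104=15  105=21  106=7  107=10  108=32
Response(102) = first start − arrival = 0 − 0 = 0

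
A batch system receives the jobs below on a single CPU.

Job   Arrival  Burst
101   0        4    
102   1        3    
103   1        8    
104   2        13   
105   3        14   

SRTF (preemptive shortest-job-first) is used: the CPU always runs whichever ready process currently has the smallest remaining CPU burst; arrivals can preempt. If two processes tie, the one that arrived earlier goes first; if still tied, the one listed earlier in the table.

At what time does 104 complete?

Timeline: | 101 0-4 | 102 4-7 | 103 7-15 | 104 15-28 | 105 28-42 |
Completion: 101=4  102=7  103=15  104=28  105=42

28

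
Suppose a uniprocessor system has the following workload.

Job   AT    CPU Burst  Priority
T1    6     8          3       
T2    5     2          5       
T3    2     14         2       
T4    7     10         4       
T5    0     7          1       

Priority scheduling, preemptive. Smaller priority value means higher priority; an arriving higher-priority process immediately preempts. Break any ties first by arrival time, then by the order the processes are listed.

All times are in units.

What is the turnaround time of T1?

Timeline: | T5 0-7 | T3 7-21 | T1 21-29 | T4 29-39 | T2 39-41 |
Completion: T1=29  T2=41  T3=21  T4=39  T5=7
Turnaround (C−A): T1=23  T2=36  T3=19  T4=32  T5=7
Turnaround(T1) = completion − arrival = 29 − 6 = 23

23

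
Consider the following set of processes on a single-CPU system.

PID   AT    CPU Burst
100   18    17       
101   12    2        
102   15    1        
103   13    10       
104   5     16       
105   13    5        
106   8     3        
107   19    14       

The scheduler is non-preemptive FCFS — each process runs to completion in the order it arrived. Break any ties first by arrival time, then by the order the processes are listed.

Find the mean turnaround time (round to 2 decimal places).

27.38

Schedule: | idle 0-5 | 104 5-21 | 106 21-24 | 101 24-26 | 103 26-36 | 105 36-41 | 102 41-42 | 100 42-59 | 107 59-73 |
Completion: 100=59  101=26  102=42  103=36  104=21  105=41  106=24  107=73
Turnaround (C−A): 100=41  101=14  102=27  103=23  104=16  105=28  106=16  107=54
Turnaround times: 100=41, 101=14, 102=27, 103=23, 104=16, 105=28, 106=16, 107=54
Average turnaround = (41+14+27+23+16+28+16+54) / 8 = 219/8 = 27.38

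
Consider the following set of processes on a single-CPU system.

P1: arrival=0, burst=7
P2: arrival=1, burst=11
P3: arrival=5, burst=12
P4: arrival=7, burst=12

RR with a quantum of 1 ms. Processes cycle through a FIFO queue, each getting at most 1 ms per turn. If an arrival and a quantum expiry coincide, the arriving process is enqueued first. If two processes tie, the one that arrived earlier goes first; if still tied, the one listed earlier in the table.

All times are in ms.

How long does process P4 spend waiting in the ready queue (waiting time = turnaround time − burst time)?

23

Gantt: | P1 0-1 | P2 1-2 | P1 2-3 | P2 3-4 | P1 4-5 | P2 5-6 | P3 6-7 | P1 7-8 | P2 8-9 | P4 9-10 | P3 10-11 | P1 11-12 | P2 12-13 | P4 13-14 | P3 14-15 | P1 15-16 | P2 16-17 | P4 17-18 | P3 18-19 | P1 19-20 | P2 20-21 | P4 21-22 | P3 22-23 | P2 23-24 | P4 24-25 | P3 25-26 | P2 26-27 | P4 27-28 | P3 28-29 | P2 29-30 | P4 30-31 | P3 31-32 | P2 32-33 | P4 33-34 | P3 34-35 | P4 35-36 | P3 36-37 | P4 37-38 | P3 38-39 | P4 39-40 | P3 40-41 | P4 41-42 |
Completion: P1=20  P2=33  P3=41  P4=42
Turnaround (C−A): P1=20  P2=32  P3=36  P4=35
Waiting(P4) = turnaround − burst = 35 − 12 = 23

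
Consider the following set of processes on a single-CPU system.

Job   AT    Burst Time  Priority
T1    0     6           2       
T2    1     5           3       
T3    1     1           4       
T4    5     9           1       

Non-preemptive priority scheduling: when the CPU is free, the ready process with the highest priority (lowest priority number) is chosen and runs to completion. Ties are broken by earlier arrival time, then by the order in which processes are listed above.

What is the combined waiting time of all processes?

34

Timeline: | T1 0-6 | T4 6-15 | T2 15-20 | T3 20-21 |
Completion: T1=6  T2=20  T3=21  T4=15
Turnaround (C−A): T1=6  T2=19  T3=20  T4=10
Waiting = turnaround − burst: T1=0, T2=14, T3=19, T4=1
Total waiting = 0 + 14 + 19 + 1 = 34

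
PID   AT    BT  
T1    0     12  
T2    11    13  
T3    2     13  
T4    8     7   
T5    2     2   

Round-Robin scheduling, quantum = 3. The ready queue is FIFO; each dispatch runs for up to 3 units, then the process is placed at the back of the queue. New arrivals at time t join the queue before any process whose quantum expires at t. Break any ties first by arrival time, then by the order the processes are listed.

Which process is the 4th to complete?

T3

Timeline: | T1 0-3 | T3 3-6 | T5 6-8 | T1 8-11 | T3 11-14 | T4 14-17 | T2 17-20 | T1 20-23 | T3 23-26 | T4 26-29 | T2 29-32 | T1 32-35 | T3 35-38 | T4 38-39 | T2 39-42 | T3 42-43 | T2 43-47 |
Completion: T1=35  T2=47  T3=43  T4=39  T5=8
Finish order: T5 → T1 → T4 → T3 → T2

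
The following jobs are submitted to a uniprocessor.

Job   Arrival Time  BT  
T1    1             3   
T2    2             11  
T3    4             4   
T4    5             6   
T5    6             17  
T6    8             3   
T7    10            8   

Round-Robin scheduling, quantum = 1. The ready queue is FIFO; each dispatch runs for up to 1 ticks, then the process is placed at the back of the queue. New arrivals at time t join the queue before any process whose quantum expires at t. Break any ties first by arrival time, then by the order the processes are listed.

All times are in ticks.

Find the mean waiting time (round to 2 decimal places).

19.86

Schedule: | idle 0-1 | T1 1-2 | T2 2-3 | T1 3-4 | T2 4-5 | T3 5-6 | T1 6-7 | T4 7-8 | T2 8-9 | T5 9-10 | T3 10-11 | T6 11-12 | T4 12-13 | T2 13-14 | T7 14-15 | T5 15-16 | T3 16-17 | T6 17-18 | T4 18-19 | T2 19-20 | T7 20-21 | T5 21-22 | T3 22-23 | T6 23-24 | T4 24-25 | T2 25-26 | T7 26-27 | T5 27-28 | T4 28-29 | T2 29-30 | T7 30-31 | T5 31-32 | T4 32-33 | T2 33-34 | T7 34-35 | T5 35-36 | T2 36-37 | T7 37-38 | T5 38-39 | T2 39-40 | T7 40-41 | T5 41-42 | T2 42-43 | T7 43-44 | T5 44-53 |
Completion: T1=7  T2=43  T3=23  T4=33  T5=53  T6=24  T7=44
Waiting times: T1=3, T2=30, T3=15, T4=22, T5=30, T6=13, T7=26
Average waiting = (3+30+15+22+30+13+26) / 7 = 139/7 = 19.86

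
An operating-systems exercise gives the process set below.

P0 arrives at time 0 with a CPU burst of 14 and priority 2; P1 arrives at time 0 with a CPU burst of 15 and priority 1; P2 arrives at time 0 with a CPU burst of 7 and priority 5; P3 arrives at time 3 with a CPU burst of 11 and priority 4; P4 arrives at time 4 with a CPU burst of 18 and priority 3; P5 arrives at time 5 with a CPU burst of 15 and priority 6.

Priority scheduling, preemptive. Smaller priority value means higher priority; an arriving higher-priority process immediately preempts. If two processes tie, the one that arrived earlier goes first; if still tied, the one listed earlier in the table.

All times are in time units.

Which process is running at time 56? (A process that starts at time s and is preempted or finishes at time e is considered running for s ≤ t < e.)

P3

Timeline: | P1 0-15 | P0 15-29 | P4 29-47 | P3 47-58 | P2 58-65 | P5 65-80 |
Completion: P0=29  P1=15  P2=65  P3=58  P4=47  P5=80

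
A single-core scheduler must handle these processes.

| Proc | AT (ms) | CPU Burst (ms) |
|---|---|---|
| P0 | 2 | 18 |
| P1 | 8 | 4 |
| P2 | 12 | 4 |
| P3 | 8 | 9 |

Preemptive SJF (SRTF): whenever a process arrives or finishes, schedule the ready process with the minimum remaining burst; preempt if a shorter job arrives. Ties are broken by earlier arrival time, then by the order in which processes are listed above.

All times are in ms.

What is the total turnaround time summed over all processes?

Timeline: | idle 0-2 | P0 2-8 | P1 8-12 | P2 12-16 | P3 16-25 | P0 25-37 |
Completion: P0=37  P1=12  P2=16  P3=25
Turnaround = completion − arrival: P0=35, P1=4, P2=4, P3=17
Total turnaround = 35 + 4 + 4 + 17 = 60

60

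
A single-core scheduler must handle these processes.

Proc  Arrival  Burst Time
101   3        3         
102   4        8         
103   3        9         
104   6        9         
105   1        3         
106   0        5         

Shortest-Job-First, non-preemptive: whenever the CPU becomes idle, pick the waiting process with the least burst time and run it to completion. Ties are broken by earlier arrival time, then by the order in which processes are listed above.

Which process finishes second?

Gantt: | 106 0-5 | 105 5-8 | 101 8-11 | 102 11-19 | 103 19-28 | 104 28-37 |
Completion: 101=11  102=19  103=28  104=37  105=8  106=5
Finish order: 106 → 105 → 101 → 102 → 103 → 104

105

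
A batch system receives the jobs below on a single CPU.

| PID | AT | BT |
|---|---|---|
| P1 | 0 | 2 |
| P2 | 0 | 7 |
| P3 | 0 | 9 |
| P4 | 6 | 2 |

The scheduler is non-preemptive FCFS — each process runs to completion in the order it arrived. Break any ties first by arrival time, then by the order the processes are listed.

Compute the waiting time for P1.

Schedule: | P1 0-2 | P2 2-9 | P3 9-18 | P4 18-20 |
Completion: P1=2  P2=9  P3=18  P4=20
Turnaround (C−A): P1=2  P2=9  P3=18  P4=14
Waiting(P1) = turnaround − burst = 2 − 2 = 0

0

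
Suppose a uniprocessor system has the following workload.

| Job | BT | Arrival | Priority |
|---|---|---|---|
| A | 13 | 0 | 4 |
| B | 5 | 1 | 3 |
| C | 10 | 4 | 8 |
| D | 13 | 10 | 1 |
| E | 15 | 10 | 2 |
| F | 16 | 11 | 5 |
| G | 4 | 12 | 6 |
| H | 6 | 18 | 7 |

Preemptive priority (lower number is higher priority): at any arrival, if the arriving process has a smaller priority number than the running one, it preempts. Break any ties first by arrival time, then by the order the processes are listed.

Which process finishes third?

E

Timeline: | A 0-1 | B 1-6 | A 6-10 | D 10-23 | E 23-38 | A 38-46 | F 46-62 | G 62-66 | H 66-72 | C 72-82 |
Completion: A=46  B=6  C=82  D=23  E=38  F=62  G=66  H=72
Turnaround (C−A): A=46  B=5  C=78  D=13  E=28  F=51  G=54  H=54
Finish order: B → D → E → A → F → G → H → C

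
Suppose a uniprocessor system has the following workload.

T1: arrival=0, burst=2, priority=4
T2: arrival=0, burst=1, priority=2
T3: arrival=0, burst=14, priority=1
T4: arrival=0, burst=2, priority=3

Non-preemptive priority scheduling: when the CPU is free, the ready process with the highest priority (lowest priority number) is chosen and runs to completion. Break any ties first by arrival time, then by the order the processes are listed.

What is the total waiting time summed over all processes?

Timeline: | T3 0-14 | T2 14-15 | T4 15-17 | T1 17-19 |
Completion: T1=19  T2=15  T3=14  T4=17
Waiting = turnaround − burst: T1=17, T2=14, T3=0, T4=15
Total waiting = 17 + 14 + 0 + 15 = 46

46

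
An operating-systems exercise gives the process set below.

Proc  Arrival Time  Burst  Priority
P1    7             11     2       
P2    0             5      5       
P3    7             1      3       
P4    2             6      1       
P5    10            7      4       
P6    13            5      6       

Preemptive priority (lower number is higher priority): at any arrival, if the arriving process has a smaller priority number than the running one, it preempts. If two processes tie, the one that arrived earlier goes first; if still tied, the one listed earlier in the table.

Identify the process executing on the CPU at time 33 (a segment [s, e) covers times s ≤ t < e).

P6

Gantt: | P2 0-2 | P4 2-8 | P1 8-19 | P3 19-20 | P5 20-27 | P2 27-30 | P6 30-35 |
Completion: P1=19  P2=30  P3=20  P4=8  P5=27  P6=35
Turnaround (C−A): P1=12  P2=30  P3=13  P4=6  P5=17  P6=22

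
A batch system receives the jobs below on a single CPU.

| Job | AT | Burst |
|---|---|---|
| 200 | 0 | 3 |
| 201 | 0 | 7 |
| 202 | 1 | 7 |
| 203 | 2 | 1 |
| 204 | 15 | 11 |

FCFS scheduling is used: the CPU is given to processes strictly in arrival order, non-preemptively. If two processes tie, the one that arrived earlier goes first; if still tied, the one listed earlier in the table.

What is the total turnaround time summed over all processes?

59

Schedule: | 200 0-3 | 201 3-10 | 202 10-17 | 203 17-18 | 204 18-29 |
Completion: 200=3  201=10  202=17  203=18  204=29
Turnaround (C−A): 200=3  201=10  202=16  203=16  204=14
Turnaround = completion − arrival: 200=3, 201=10, 202=16, 203=16, 204=14
Total turnaround = 3 + 10 + 16 + 16 + 14 = 59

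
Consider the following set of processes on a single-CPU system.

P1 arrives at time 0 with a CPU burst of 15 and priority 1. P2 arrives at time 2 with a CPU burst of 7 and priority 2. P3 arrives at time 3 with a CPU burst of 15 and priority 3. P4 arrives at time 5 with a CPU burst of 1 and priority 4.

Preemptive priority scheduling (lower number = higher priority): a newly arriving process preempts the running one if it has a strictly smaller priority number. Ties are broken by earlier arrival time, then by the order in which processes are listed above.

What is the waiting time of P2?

13

Gantt: | P1 0-15 | P2 15-22 | P3 22-37 | P4 37-38 |
Completion: P1=15  P2=22  P3=37  P4=38
Turnaround (C−A): P1=15  P2=20  P3=34  P4=33
Waiting(P2) = turnaround − burst = 20 − 7 = 13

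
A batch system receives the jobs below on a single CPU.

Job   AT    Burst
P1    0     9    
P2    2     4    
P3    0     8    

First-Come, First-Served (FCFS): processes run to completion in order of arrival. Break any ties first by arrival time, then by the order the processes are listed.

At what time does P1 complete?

Schedule: | P1 0-9 | P3 9-17 | P2 17-21 |
Completion: P1=9  P2=21  P3=17
Turnaround (C−A): P1=9  P2=19  P3=17

9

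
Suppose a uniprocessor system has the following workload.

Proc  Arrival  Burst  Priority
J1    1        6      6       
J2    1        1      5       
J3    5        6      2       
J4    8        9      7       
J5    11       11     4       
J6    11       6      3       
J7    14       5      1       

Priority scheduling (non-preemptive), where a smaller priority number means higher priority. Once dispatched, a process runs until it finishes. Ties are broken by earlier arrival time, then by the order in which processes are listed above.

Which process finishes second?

J1

Timeline: | idle 0-1 | J2 1-2 | J1 2-8 | J3 8-14 | J7 14-19 | J6 19-25 | J5 25-36 | J4 36-45 |
Completion: J1=8  J2=2  J3=14  J4=45  J5=36  J6=25  J7=19
Finish order: J2 → J1 → J3 → J7 → J6 → J5 → J4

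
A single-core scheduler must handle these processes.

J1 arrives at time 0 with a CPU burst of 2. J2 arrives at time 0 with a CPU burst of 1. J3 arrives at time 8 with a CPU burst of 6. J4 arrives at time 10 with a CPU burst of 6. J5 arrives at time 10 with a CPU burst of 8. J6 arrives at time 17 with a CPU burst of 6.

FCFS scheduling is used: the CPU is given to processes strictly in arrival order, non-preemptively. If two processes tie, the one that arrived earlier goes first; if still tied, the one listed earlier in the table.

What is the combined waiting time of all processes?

27

Gantt: | J1 0-2 | J2 2-3 | idle 3-8 | J3 8-14 | J4 14-20 | J5 20-28 | J6 28-34 |
Completion: J1=2  J2=3  J3=14  J4=20  J5=28  J6=34
Turnaround (C−A): J1=2  J2=3  J3=6  J4=10  J5=18  J6=17
Waiting = turnaround − burst: J1=0, J2=2, J3=0, J4=4, J5=10, J6=11
Total waiting = 0 + 2 + 0 + 4 + 10 + 11 = 27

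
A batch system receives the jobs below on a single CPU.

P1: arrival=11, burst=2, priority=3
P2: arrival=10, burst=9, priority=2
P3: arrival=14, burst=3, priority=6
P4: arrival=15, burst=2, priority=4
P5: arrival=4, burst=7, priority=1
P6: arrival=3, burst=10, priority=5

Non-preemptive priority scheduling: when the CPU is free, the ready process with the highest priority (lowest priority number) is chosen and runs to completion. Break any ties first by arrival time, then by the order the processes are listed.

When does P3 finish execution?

36

Gantt: | idle 0-3 | P6 3-13 | P5 13-20 | P2 20-29 | P1 29-31 | P4 31-33 | P3 33-36 |
Completion: P1=31  P2=29  P3=36  P4=33  P5=20  P6=13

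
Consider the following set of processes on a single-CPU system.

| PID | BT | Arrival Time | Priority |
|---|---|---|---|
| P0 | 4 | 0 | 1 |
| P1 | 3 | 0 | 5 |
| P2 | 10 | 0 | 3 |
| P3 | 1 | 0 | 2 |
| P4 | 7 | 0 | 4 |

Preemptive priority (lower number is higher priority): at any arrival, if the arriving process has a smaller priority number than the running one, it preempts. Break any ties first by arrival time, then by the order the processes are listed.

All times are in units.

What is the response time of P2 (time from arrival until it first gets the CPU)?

5

Schedule: | P0 0-4 | P3 4-5 | P2 5-15 | P4 15-22 | P1 22-25 |
Completion: P0=4  P1=25  P2=15  P3=5  P4=22
Turnaround (C−A): P0=4  P1=25  P2=15  P3=5  P4=22
Response(P2) = first start − arrival = 5 − 0 = 5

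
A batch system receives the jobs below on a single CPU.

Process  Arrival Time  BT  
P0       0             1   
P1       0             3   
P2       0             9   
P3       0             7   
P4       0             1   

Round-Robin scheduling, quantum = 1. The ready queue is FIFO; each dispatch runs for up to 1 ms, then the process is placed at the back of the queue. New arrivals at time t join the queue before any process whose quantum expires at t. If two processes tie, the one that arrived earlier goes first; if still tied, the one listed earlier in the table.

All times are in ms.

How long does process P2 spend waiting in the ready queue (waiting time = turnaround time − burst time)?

Gantt: | P0 0-1 | P1 1-2 | P2 2-3 | P3 3-4 | P4 4-5 | P1 5-6 | P2 6-7 | P3 7-8 | P1 8-9 | P2 9-10 | P3 10-11 | P2 11-12 | P3 12-13 | P2 13-14 | P3 14-15 | P2 15-16 | P3 16-17 | P2 17-18 | P3 18-19 | P2 19-21 |
Completion: P0=1  P1=9  P2=21  P3=19  P4=5
Turnaround (C−A): P0=1  P1=9  P2=21  P3=19  P4=5
Waiting(P2) = turnaround − burst = 21 − 9 = 12

12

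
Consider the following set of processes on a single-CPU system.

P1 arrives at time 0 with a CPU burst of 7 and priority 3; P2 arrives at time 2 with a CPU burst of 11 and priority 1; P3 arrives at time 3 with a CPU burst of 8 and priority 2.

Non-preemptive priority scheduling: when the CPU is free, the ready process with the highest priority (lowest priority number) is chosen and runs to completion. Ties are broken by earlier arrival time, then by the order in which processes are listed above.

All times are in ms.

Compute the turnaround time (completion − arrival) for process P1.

Timeline: | P1 0-7 | P2 7-18 | P3 18-26 |
Completion: P1=7  P2=18  P3=26
Turnaround (C−A): P1=7  P2=16  P3=23
Turnaround(P1) = completion − arrival = 7 − 0 = 7

7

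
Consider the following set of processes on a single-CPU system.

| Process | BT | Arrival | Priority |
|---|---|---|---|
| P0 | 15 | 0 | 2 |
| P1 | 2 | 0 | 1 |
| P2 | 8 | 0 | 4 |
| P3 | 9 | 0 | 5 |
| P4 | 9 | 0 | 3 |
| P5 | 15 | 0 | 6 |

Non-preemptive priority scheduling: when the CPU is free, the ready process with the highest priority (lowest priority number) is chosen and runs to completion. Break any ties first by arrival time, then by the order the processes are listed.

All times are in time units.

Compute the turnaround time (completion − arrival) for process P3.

Gantt: | P1 0-2 | P0 2-17 | P4 17-26 | P2 26-34 | P3 34-43 | P5 43-58 |
Completion: P0=17  P1=2  P2=34  P3=43  P4=26  P5=58
Turnaround (C−A): P0=17  P1=2  P2=34  P3=43  P4=26  P5=58
Turnaround(P3) = completion − arrival = 43 − 0 = 43

43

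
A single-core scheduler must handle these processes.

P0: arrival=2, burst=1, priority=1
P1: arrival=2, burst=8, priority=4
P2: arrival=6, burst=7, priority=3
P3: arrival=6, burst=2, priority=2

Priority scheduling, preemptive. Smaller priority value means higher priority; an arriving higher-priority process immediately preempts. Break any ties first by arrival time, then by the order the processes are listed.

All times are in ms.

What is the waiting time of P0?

Timeline: | idle 0-2 | P0 2-3 | P1 3-6 | P3 6-8 | P2 8-15 | P1 15-20 |
Completion: P0=3  P1=20  P2=15  P3=8
Turnaround (C−A): P0=1  P1=18  P2=9  P3=2
Waiting(P0) = turnaround − burst = 1 − 1 = 0

0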